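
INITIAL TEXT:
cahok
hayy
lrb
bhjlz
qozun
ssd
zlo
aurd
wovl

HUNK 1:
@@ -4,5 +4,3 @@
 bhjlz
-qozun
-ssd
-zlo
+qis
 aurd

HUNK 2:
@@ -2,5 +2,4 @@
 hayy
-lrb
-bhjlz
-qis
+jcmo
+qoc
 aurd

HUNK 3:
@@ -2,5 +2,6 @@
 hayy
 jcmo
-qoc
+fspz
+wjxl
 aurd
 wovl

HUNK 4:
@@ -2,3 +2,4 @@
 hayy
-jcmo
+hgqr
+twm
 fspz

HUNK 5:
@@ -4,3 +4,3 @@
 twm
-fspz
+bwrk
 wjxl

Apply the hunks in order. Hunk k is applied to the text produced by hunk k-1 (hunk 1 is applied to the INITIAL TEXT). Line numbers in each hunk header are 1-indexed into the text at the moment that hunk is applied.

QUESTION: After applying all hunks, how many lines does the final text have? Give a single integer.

Hunk 1: at line 4 remove [qozun,ssd,zlo] add [qis] -> 7 lines: cahok hayy lrb bhjlz qis aurd wovl
Hunk 2: at line 2 remove [lrb,bhjlz,qis] add [jcmo,qoc] -> 6 lines: cahok hayy jcmo qoc aurd wovl
Hunk 3: at line 2 remove [qoc] add [fspz,wjxl] -> 7 lines: cahok hayy jcmo fspz wjxl aurd wovl
Hunk 4: at line 2 remove [jcmo] add [hgqr,twm] -> 8 lines: cahok hayy hgqr twm fspz wjxl aurd wovl
Hunk 5: at line 4 remove [fspz] add [bwrk] -> 8 lines: cahok hayy hgqr twm bwrk wjxl aurd wovl
Final line count: 8

Answer: 8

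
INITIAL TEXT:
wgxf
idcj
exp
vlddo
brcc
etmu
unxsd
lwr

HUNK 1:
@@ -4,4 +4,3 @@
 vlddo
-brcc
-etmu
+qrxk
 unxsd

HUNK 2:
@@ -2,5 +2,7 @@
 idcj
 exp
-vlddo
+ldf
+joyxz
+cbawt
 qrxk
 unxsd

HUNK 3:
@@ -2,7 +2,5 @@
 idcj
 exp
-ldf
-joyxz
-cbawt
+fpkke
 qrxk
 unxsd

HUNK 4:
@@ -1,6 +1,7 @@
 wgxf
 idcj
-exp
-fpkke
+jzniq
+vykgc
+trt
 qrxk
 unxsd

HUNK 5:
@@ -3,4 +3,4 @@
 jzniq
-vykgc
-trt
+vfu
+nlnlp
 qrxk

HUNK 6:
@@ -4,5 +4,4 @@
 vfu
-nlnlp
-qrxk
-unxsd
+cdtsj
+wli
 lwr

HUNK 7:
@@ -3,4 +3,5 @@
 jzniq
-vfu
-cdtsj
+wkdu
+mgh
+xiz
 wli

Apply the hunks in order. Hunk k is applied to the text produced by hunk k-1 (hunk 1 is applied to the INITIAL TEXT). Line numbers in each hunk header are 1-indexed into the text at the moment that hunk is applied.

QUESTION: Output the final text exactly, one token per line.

Hunk 1: at line 4 remove [brcc,etmu] add [qrxk] -> 7 lines: wgxf idcj exp vlddo qrxk unxsd lwr
Hunk 2: at line 2 remove [vlddo] add [ldf,joyxz,cbawt] -> 9 lines: wgxf idcj exp ldf joyxz cbawt qrxk unxsd lwr
Hunk 3: at line 2 remove [ldf,joyxz,cbawt] add [fpkke] -> 7 lines: wgxf idcj exp fpkke qrxk unxsd lwr
Hunk 4: at line 1 remove [exp,fpkke] add [jzniq,vykgc,trt] -> 8 lines: wgxf idcj jzniq vykgc trt qrxk unxsd lwr
Hunk 5: at line 3 remove [vykgc,trt] add [vfu,nlnlp] -> 8 lines: wgxf idcj jzniq vfu nlnlp qrxk unxsd lwr
Hunk 6: at line 4 remove [nlnlp,qrxk,unxsd] add [cdtsj,wli] -> 7 lines: wgxf idcj jzniq vfu cdtsj wli lwr
Hunk 7: at line 3 remove [vfu,cdtsj] add [wkdu,mgh,xiz] -> 8 lines: wgxf idcj jzniq wkdu mgh xiz wli lwr

Answer: wgxf
idcj
jzniq
wkdu
mgh
xiz
wli
lwr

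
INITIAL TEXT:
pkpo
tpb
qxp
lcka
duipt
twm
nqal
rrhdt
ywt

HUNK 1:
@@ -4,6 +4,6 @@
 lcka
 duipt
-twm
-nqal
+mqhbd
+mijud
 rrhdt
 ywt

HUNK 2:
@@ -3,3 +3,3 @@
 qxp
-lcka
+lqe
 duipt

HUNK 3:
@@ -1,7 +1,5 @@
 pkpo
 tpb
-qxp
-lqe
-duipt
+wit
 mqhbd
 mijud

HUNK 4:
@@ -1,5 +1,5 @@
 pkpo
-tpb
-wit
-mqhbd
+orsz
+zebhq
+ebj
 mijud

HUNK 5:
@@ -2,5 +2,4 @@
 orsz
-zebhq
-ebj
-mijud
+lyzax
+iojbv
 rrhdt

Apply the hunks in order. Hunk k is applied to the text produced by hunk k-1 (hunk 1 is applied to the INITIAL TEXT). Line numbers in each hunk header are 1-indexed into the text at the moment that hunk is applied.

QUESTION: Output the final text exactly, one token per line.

Answer: pkpo
orsz
lyzax
iojbv
rrhdt
ywt

Derivation:
Hunk 1: at line 4 remove [twm,nqal] add [mqhbd,mijud] -> 9 lines: pkpo tpb qxp lcka duipt mqhbd mijud rrhdt ywt
Hunk 2: at line 3 remove [lcka] add [lqe] -> 9 lines: pkpo tpb qxp lqe duipt mqhbd mijud rrhdt ywt
Hunk 3: at line 1 remove [qxp,lqe,duipt] add [wit] -> 7 lines: pkpo tpb wit mqhbd mijud rrhdt ywt
Hunk 4: at line 1 remove [tpb,wit,mqhbd] add [orsz,zebhq,ebj] -> 7 lines: pkpo orsz zebhq ebj mijud rrhdt ywt
Hunk 5: at line 2 remove [zebhq,ebj,mijud] add [lyzax,iojbv] -> 6 lines: pkpo orsz lyzax iojbv rrhdt ywt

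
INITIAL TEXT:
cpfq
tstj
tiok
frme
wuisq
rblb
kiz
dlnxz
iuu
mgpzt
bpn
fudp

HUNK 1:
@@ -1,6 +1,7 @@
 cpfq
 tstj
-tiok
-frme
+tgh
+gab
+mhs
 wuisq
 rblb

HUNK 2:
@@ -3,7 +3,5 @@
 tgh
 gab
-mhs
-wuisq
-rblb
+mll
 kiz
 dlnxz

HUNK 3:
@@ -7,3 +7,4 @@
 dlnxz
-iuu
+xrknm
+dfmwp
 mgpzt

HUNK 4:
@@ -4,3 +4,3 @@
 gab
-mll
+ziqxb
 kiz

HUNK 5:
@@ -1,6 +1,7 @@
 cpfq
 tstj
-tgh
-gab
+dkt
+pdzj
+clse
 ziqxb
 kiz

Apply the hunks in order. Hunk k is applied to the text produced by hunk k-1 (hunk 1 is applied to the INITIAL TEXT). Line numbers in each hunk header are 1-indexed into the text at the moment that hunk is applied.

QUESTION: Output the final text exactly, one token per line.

Answer: cpfq
tstj
dkt
pdzj
clse
ziqxb
kiz
dlnxz
xrknm
dfmwp
mgpzt
bpn
fudp

Derivation:
Hunk 1: at line 1 remove [tiok,frme] add [tgh,gab,mhs] -> 13 lines: cpfq tstj tgh gab mhs wuisq rblb kiz dlnxz iuu mgpzt bpn fudp
Hunk 2: at line 3 remove [mhs,wuisq,rblb] add [mll] -> 11 lines: cpfq tstj tgh gab mll kiz dlnxz iuu mgpzt bpn fudp
Hunk 3: at line 7 remove [iuu] add [xrknm,dfmwp] -> 12 lines: cpfq tstj tgh gab mll kiz dlnxz xrknm dfmwp mgpzt bpn fudp
Hunk 4: at line 4 remove [mll] add [ziqxb] -> 12 lines: cpfq tstj tgh gab ziqxb kiz dlnxz xrknm dfmwp mgpzt bpn fudp
Hunk 5: at line 1 remove [tgh,gab] add [dkt,pdzj,clse] -> 13 lines: cpfq tstj dkt pdzj clse ziqxb kiz dlnxz xrknm dfmwp mgpzt bpn fudp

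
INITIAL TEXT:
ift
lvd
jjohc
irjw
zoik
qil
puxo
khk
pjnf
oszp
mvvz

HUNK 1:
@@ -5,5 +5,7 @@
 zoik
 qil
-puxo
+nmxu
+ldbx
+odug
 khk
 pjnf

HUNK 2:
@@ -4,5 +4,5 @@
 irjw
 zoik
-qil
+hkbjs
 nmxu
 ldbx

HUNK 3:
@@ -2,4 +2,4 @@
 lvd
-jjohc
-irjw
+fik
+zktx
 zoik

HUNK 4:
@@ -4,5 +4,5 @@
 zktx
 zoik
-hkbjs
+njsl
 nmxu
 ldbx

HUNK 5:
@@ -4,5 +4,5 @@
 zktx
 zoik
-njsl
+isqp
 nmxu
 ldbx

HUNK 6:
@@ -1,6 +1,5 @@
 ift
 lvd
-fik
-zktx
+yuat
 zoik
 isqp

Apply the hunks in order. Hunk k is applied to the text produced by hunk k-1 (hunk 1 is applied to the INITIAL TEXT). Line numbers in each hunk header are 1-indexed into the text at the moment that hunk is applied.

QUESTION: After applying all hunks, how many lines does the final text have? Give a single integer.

Answer: 12

Derivation:
Hunk 1: at line 5 remove [puxo] add [nmxu,ldbx,odug] -> 13 lines: ift lvd jjohc irjw zoik qil nmxu ldbx odug khk pjnf oszp mvvz
Hunk 2: at line 4 remove [qil] add [hkbjs] -> 13 lines: ift lvd jjohc irjw zoik hkbjs nmxu ldbx odug khk pjnf oszp mvvz
Hunk 3: at line 2 remove [jjohc,irjw] add [fik,zktx] -> 13 lines: ift lvd fik zktx zoik hkbjs nmxu ldbx odug khk pjnf oszp mvvz
Hunk 4: at line 4 remove [hkbjs] add [njsl] -> 13 lines: ift lvd fik zktx zoik njsl nmxu ldbx odug khk pjnf oszp mvvz
Hunk 5: at line 4 remove [njsl] add [isqp] -> 13 lines: ift lvd fik zktx zoik isqp nmxu ldbx odug khk pjnf oszp mvvz
Hunk 6: at line 1 remove [fik,zktx] add [yuat] -> 12 lines: ift lvd yuat zoik isqp nmxu ldbx odug khk pjnf oszp mvvz
Final line count: 12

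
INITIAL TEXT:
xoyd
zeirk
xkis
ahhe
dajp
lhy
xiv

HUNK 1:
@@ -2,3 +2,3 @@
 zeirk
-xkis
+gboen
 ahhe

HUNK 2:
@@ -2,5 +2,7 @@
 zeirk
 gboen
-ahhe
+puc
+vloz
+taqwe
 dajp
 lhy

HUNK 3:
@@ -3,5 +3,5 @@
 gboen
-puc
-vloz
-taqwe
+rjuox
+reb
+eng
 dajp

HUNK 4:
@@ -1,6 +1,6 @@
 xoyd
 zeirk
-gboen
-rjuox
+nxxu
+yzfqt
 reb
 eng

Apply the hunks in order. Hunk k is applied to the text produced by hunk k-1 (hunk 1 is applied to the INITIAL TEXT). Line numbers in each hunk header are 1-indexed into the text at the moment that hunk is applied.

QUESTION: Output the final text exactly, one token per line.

Hunk 1: at line 2 remove [xkis] add [gboen] -> 7 lines: xoyd zeirk gboen ahhe dajp lhy xiv
Hunk 2: at line 2 remove [ahhe] add [puc,vloz,taqwe] -> 9 lines: xoyd zeirk gboen puc vloz taqwe dajp lhy xiv
Hunk 3: at line 3 remove [puc,vloz,taqwe] add [rjuox,reb,eng] -> 9 lines: xoyd zeirk gboen rjuox reb eng dajp lhy xiv
Hunk 4: at line 1 remove [gboen,rjuox] add [nxxu,yzfqt] -> 9 lines: xoyd zeirk nxxu yzfqt reb eng dajp lhy xiv

Answer: xoyd
zeirk
nxxu
yzfqt
reb
eng
dajp
lhy
xiv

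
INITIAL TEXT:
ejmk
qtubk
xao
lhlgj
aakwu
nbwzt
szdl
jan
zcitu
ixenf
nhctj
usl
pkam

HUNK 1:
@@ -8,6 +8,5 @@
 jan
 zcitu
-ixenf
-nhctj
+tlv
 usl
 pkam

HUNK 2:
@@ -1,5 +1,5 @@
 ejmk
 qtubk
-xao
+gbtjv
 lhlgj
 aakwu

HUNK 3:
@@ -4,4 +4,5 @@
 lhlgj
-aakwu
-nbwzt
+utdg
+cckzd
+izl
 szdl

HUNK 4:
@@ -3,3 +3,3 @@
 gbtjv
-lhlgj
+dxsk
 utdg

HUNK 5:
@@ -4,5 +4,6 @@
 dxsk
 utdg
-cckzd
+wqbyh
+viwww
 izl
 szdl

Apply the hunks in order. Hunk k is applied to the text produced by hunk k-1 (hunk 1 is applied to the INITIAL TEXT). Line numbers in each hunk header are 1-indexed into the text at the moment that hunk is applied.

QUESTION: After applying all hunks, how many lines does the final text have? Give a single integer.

Hunk 1: at line 8 remove [ixenf,nhctj] add [tlv] -> 12 lines: ejmk qtubk xao lhlgj aakwu nbwzt szdl jan zcitu tlv usl pkam
Hunk 2: at line 1 remove [xao] add [gbtjv] -> 12 lines: ejmk qtubk gbtjv lhlgj aakwu nbwzt szdl jan zcitu tlv usl pkam
Hunk 3: at line 4 remove [aakwu,nbwzt] add [utdg,cckzd,izl] -> 13 lines: ejmk qtubk gbtjv lhlgj utdg cckzd izl szdl jan zcitu tlv usl pkam
Hunk 4: at line 3 remove [lhlgj] add [dxsk] -> 13 lines: ejmk qtubk gbtjv dxsk utdg cckzd izl szdl jan zcitu tlv usl pkam
Hunk 5: at line 4 remove [cckzd] add [wqbyh,viwww] -> 14 lines: ejmk qtubk gbtjv dxsk utdg wqbyh viwww izl szdl jan zcitu tlv usl pkam
Final line count: 14

Answer: 14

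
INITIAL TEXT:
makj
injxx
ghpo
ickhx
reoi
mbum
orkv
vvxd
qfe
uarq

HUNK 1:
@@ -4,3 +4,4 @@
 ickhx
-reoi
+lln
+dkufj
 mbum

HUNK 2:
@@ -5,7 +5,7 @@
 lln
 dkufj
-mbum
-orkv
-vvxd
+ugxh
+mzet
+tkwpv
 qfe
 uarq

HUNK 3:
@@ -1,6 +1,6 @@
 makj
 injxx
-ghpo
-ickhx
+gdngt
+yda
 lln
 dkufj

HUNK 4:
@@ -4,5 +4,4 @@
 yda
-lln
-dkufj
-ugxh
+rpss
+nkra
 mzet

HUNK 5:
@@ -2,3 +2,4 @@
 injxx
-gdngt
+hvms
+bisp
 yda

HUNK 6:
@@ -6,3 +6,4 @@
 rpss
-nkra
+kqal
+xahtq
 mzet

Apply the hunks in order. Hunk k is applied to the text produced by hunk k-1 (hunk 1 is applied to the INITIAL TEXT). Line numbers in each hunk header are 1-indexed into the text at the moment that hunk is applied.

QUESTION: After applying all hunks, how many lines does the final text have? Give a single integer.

Answer: 12

Derivation:
Hunk 1: at line 4 remove [reoi] add [lln,dkufj] -> 11 lines: makj injxx ghpo ickhx lln dkufj mbum orkv vvxd qfe uarq
Hunk 2: at line 5 remove [mbum,orkv,vvxd] add [ugxh,mzet,tkwpv] -> 11 lines: makj injxx ghpo ickhx lln dkufj ugxh mzet tkwpv qfe uarq
Hunk 3: at line 1 remove [ghpo,ickhx] add [gdngt,yda] -> 11 lines: makj injxx gdngt yda lln dkufj ugxh mzet tkwpv qfe uarq
Hunk 4: at line 4 remove [lln,dkufj,ugxh] add [rpss,nkra] -> 10 lines: makj injxx gdngt yda rpss nkra mzet tkwpv qfe uarq
Hunk 5: at line 2 remove [gdngt] add [hvms,bisp] -> 11 lines: makj injxx hvms bisp yda rpss nkra mzet tkwpv qfe uarq
Hunk 6: at line 6 remove [nkra] add [kqal,xahtq] -> 12 lines: makj injxx hvms bisp yda rpss kqal xahtq mzet tkwpv qfe uarq
Final line count: 12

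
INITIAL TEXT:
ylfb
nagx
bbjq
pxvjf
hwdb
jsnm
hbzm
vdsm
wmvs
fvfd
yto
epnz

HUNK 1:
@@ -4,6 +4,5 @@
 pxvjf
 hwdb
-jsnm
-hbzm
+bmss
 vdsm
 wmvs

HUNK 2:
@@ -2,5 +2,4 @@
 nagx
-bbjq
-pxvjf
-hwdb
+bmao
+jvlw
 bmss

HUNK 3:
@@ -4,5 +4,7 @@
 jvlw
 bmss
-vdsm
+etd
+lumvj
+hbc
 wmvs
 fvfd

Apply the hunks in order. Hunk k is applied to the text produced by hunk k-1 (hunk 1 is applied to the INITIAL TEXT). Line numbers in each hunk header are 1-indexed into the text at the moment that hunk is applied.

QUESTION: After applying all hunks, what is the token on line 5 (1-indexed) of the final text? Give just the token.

Hunk 1: at line 4 remove [jsnm,hbzm] add [bmss] -> 11 lines: ylfb nagx bbjq pxvjf hwdb bmss vdsm wmvs fvfd yto epnz
Hunk 2: at line 2 remove [bbjq,pxvjf,hwdb] add [bmao,jvlw] -> 10 lines: ylfb nagx bmao jvlw bmss vdsm wmvs fvfd yto epnz
Hunk 3: at line 4 remove [vdsm] add [etd,lumvj,hbc] -> 12 lines: ylfb nagx bmao jvlw bmss etd lumvj hbc wmvs fvfd yto epnz
Final line 5: bmss

Answer: bmss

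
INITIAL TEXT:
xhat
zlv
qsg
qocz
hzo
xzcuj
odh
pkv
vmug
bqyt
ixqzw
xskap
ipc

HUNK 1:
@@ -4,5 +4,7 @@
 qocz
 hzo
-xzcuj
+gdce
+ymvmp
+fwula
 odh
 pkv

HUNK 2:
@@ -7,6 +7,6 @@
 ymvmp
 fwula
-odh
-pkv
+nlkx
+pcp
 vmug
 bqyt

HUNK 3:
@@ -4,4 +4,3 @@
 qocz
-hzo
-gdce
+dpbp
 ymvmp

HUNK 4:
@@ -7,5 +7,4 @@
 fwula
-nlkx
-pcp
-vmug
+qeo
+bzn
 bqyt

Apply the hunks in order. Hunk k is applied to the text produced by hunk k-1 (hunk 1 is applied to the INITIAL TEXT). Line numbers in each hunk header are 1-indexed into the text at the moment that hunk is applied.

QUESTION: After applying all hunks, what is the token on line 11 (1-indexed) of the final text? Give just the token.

Answer: ixqzw

Derivation:
Hunk 1: at line 4 remove [xzcuj] add [gdce,ymvmp,fwula] -> 15 lines: xhat zlv qsg qocz hzo gdce ymvmp fwula odh pkv vmug bqyt ixqzw xskap ipc
Hunk 2: at line 7 remove [odh,pkv] add [nlkx,pcp] -> 15 lines: xhat zlv qsg qocz hzo gdce ymvmp fwula nlkx pcp vmug bqyt ixqzw xskap ipc
Hunk 3: at line 4 remove [hzo,gdce] add [dpbp] -> 14 lines: xhat zlv qsg qocz dpbp ymvmp fwula nlkx pcp vmug bqyt ixqzw xskap ipc
Hunk 4: at line 7 remove [nlkx,pcp,vmug] add [qeo,bzn] -> 13 lines: xhat zlv qsg qocz dpbp ymvmp fwula qeo bzn bqyt ixqzw xskap ipc
Final line 11: ixqzw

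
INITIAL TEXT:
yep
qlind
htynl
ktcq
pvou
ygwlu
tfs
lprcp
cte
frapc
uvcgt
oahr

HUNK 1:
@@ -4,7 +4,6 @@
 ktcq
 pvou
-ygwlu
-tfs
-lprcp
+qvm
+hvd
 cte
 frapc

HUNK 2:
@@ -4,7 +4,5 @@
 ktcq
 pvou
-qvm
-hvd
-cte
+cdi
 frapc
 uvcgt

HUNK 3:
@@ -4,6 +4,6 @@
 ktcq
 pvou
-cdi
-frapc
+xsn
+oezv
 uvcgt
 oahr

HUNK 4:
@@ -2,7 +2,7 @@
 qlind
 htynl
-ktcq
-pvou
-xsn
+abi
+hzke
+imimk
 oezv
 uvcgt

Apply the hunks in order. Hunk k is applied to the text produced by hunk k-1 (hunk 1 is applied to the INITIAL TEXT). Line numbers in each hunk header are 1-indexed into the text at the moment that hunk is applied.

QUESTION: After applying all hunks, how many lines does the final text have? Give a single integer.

Hunk 1: at line 4 remove [ygwlu,tfs,lprcp] add [qvm,hvd] -> 11 lines: yep qlind htynl ktcq pvou qvm hvd cte frapc uvcgt oahr
Hunk 2: at line 4 remove [qvm,hvd,cte] add [cdi] -> 9 lines: yep qlind htynl ktcq pvou cdi frapc uvcgt oahr
Hunk 3: at line 4 remove [cdi,frapc] add [xsn,oezv] -> 9 lines: yep qlind htynl ktcq pvou xsn oezv uvcgt oahr
Hunk 4: at line 2 remove [ktcq,pvou,xsn] add [abi,hzke,imimk] -> 9 lines: yep qlind htynl abi hzke imimk oezv uvcgt oahr
Final line count: 9

Answer: 9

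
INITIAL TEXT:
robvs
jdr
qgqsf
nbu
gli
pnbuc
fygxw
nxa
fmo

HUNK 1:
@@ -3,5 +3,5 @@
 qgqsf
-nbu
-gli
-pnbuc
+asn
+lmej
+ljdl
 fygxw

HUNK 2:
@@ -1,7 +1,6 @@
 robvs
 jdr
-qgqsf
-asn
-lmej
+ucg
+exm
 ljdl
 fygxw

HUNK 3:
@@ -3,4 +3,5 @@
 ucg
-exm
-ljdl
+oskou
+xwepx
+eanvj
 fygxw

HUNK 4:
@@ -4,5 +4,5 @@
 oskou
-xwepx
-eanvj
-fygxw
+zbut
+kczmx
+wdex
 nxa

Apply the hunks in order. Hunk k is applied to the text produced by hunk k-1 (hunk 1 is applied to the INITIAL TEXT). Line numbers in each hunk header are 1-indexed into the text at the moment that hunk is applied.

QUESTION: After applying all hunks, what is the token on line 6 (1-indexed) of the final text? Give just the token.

Hunk 1: at line 3 remove [nbu,gli,pnbuc] add [asn,lmej,ljdl] -> 9 lines: robvs jdr qgqsf asn lmej ljdl fygxw nxa fmo
Hunk 2: at line 1 remove [qgqsf,asn,lmej] add [ucg,exm] -> 8 lines: robvs jdr ucg exm ljdl fygxw nxa fmo
Hunk 3: at line 3 remove [exm,ljdl] add [oskou,xwepx,eanvj] -> 9 lines: robvs jdr ucg oskou xwepx eanvj fygxw nxa fmo
Hunk 4: at line 4 remove [xwepx,eanvj,fygxw] add [zbut,kczmx,wdex] -> 9 lines: robvs jdr ucg oskou zbut kczmx wdex nxa fmo
Final line 6: kczmx

Answer: kczmx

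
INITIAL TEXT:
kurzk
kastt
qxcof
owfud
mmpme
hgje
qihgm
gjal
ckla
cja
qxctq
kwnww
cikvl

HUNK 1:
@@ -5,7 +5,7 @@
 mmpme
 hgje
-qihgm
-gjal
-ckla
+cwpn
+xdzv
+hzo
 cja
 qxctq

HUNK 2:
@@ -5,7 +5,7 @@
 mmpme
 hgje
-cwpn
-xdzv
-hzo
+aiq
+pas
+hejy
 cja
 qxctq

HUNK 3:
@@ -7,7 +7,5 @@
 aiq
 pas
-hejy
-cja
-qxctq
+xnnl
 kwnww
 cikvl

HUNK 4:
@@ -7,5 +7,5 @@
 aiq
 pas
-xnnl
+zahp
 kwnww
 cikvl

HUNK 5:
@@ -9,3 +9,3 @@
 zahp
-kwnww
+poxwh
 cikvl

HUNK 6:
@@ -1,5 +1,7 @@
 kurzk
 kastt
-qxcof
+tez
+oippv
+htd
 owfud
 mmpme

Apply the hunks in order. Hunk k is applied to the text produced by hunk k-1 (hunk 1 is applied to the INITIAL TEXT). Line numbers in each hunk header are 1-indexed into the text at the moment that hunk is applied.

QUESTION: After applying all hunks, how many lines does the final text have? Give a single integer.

Answer: 13

Derivation:
Hunk 1: at line 5 remove [qihgm,gjal,ckla] add [cwpn,xdzv,hzo] -> 13 lines: kurzk kastt qxcof owfud mmpme hgje cwpn xdzv hzo cja qxctq kwnww cikvl
Hunk 2: at line 5 remove [cwpn,xdzv,hzo] add [aiq,pas,hejy] -> 13 lines: kurzk kastt qxcof owfud mmpme hgje aiq pas hejy cja qxctq kwnww cikvl
Hunk 3: at line 7 remove [hejy,cja,qxctq] add [xnnl] -> 11 lines: kurzk kastt qxcof owfud mmpme hgje aiq pas xnnl kwnww cikvl
Hunk 4: at line 7 remove [xnnl] add [zahp] -> 11 lines: kurzk kastt qxcof owfud mmpme hgje aiq pas zahp kwnww cikvl
Hunk 5: at line 9 remove [kwnww] add [poxwh] -> 11 lines: kurzk kastt qxcof owfud mmpme hgje aiq pas zahp poxwh cikvl
Hunk 6: at line 1 remove [qxcof] add [tez,oippv,htd] -> 13 lines: kurzk kastt tez oippv htd owfud mmpme hgje aiq pas zahp poxwh cikvl
Final line count: 13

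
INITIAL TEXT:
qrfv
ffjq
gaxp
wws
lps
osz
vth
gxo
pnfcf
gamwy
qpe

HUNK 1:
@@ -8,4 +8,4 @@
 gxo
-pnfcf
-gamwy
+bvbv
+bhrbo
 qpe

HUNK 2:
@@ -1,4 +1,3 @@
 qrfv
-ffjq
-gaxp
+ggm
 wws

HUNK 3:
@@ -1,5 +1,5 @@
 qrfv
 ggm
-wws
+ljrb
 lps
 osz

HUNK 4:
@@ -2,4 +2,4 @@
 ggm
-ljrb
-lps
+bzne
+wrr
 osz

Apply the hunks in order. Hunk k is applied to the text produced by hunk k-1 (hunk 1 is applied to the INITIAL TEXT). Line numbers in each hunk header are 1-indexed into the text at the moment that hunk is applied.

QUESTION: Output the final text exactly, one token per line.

Answer: qrfv
ggm
bzne
wrr
osz
vth
gxo
bvbv
bhrbo
qpe

Derivation:
Hunk 1: at line 8 remove [pnfcf,gamwy] add [bvbv,bhrbo] -> 11 lines: qrfv ffjq gaxp wws lps osz vth gxo bvbv bhrbo qpe
Hunk 2: at line 1 remove [ffjq,gaxp] add [ggm] -> 10 lines: qrfv ggm wws lps osz vth gxo bvbv bhrbo qpe
Hunk 3: at line 1 remove [wws] add [ljrb] -> 10 lines: qrfv ggm ljrb lps osz vth gxo bvbv bhrbo qpe
Hunk 4: at line 2 remove [ljrb,lps] add [bzne,wrr] -> 10 lines: qrfv ggm bzne wrr osz vth gxo bvbv bhrbo qpe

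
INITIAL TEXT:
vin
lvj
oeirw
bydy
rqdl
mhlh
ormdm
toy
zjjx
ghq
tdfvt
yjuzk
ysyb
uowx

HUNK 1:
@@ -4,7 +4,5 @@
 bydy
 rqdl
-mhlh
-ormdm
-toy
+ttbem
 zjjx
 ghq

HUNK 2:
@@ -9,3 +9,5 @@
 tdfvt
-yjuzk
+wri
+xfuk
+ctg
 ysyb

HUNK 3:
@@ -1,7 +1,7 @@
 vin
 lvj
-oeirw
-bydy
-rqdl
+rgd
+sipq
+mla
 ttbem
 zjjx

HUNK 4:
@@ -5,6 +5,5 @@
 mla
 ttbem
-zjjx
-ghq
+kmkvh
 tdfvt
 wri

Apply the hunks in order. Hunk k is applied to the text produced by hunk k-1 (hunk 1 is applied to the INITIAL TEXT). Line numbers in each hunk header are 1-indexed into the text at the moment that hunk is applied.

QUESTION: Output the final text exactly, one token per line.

Hunk 1: at line 4 remove [mhlh,ormdm,toy] add [ttbem] -> 12 lines: vin lvj oeirw bydy rqdl ttbem zjjx ghq tdfvt yjuzk ysyb uowx
Hunk 2: at line 9 remove [yjuzk] add [wri,xfuk,ctg] -> 14 lines: vin lvj oeirw bydy rqdl ttbem zjjx ghq tdfvt wri xfuk ctg ysyb uowx
Hunk 3: at line 1 remove [oeirw,bydy,rqdl] add [rgd,sipq,mla] -> 14 lines: vin lvj rgd sipq mla ttbem zjjx ghq tdfvt wri xfuk ctg ysyb uowx
Hunk 4: at line 5 remove [zjjx,ghq] add [kmkvh] -> 13 lines: vin lvj rgd sipq mla ttbem kmkvh tdfvt wri xfuk ctg ysyb uowx

Answer: vin
lvj
rgd
sipq
mla
ttbem
kmkvh
tdfvt
wri
xfuk
ctg
ysyb
uowx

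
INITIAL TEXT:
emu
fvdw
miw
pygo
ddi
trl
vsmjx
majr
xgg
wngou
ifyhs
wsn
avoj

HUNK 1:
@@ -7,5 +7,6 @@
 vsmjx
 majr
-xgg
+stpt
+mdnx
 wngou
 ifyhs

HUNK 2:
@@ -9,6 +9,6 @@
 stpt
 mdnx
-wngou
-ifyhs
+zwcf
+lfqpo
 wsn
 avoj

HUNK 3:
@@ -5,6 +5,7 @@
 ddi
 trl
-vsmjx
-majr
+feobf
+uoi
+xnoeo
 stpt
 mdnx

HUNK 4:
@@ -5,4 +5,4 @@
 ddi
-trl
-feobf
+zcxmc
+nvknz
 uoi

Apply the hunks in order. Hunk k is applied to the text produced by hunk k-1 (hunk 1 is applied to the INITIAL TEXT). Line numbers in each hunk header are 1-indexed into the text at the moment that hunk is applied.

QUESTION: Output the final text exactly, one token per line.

Hunk 1: at line 7 remove [xgg] add [stpt,mdnx] -> 14 lines: emu fvdw miw pygo ddi trl vsmjx majr stpt mdnx wngou ifyhs wsn avoj
Hunk 2: at line 9 remove [wngou,ifyhs] add [zwcf,lfqpo] -> 14 lines: emu fvdw miw pygo ddi trl vsmjx majr stpt mdnx zwcf lfqpo wsn avoj
Hunk 3: at line 5 remove [vsmjx,majr] add [feobf,uoi,xnoeo] -> 15 lines: emu fvdw miw pygo ddi trl feobf uoi xnoeo stpt mdnx zwcf lfqpo wsn avoj
Hunk 4: at line 5 remove [trl,feobf] add [zcxmc,nvknz] -> 15 lines: emu fvdw miw pygo ddi zcxmc nvknz uoi xnoeo stpt mdnx zwcf lfqpo wsn avoj

Answer: emu
fvdw
miw
pygo
ddi
zcxmc
nvknz
uoi
xnoeo
stpt
mdnx
zwcf
lfqpo
wsn
avoj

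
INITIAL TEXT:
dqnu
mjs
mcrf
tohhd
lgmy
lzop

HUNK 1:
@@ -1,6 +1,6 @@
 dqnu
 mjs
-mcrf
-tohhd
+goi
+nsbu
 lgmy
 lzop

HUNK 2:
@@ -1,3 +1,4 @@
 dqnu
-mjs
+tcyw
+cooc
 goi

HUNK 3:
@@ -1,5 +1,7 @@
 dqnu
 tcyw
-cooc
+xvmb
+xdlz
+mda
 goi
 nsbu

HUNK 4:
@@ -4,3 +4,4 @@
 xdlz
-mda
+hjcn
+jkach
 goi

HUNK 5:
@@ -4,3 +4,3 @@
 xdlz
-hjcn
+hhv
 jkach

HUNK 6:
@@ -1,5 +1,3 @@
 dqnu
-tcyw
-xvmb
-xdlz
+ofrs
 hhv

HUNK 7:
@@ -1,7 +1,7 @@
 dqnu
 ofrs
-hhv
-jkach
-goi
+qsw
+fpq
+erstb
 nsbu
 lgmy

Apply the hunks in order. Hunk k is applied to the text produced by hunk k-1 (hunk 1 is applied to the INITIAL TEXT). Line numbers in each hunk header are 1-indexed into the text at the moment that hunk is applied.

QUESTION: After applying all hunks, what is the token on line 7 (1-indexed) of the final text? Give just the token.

Answer: lgmy

Derivation:
Hunk 1: at line 1 remove [mcrf,tohhd] add [goi,nsbu] -> 6 lines: dqnu mjs goi nsbu lgmy lzop
Hunk 2: at line 1 remove [mjs] add [tcyw,cooc] -> 7 lines: dqnu tcyw cooc goi nsbu lgmy lzop
Hunk 3: at line 1 remove [cooc] add [xvmb,xdlz,mda] -> 9 lines: dqnu tcyw xvmb xdlz mda goi nsbu lgmy lzop
Hunk 4: at line 4 remove [mda] add [hjcn,jkach] -> 10 lines: dqnu tcyw xvmb xdlz hjcn jkach goi nsbu lgmy lzop
Hunk 5: at line 4 remove [hjcn] add [hhv] -> 10 lines: dqnu tcyw xvmb xdlz hhv jkach goi nsbu lgmy lzop
Hunk 6: at line 1 remove [tcyw,xvmb,xdlz] add [ofrs] -> 8 lines: dqnu ofrs hhv jkach goi nsbu lgmy lzop
Hunk 7: at line 1 remove [hhv,jkach,goi] add [qsw,fpq,erstb] -> 8 lines: dqnu ofrs qsw fpq erstb nsbu lgmy lzop
Final line 7: lgmy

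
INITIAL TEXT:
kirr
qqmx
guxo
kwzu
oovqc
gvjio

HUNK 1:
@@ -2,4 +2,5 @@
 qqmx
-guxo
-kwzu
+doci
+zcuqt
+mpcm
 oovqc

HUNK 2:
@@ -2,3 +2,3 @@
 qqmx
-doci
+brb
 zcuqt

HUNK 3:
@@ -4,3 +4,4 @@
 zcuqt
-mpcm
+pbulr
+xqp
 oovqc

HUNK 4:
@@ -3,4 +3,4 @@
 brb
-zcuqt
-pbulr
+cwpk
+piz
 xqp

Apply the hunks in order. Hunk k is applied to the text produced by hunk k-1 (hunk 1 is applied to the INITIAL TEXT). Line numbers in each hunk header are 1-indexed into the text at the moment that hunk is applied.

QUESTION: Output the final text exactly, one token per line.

Answer: kirr
qqmx
brb
cwpk
piz
xqp
oovqc
gvjio

Derivation:
Hunk 1: at line 2 remove [guxo,kwzu] add [doci,zcuqt,mpcm] -> 7 lines: kirr qqmx doci zcuqt mpcm oovqc gvjio
Hunk 2: at line 2 remove [doci] add [brb] -> 7 lines: kirr qqmx brb zcuqt mpcm oovqc gvjio
Hunk 3: at line 4 remove [mpcm] add [pbulr,xqp] -> 8 lines: kirr qqmx brb zcuqt pbulr xqp oovqc gvjio
Hunk 4: at line 3 remove [zcuqt,pbulr] add [cwpk,piz] -> 8 lines: kirr qqmx brb cwpk piz xqp oovqc gvjio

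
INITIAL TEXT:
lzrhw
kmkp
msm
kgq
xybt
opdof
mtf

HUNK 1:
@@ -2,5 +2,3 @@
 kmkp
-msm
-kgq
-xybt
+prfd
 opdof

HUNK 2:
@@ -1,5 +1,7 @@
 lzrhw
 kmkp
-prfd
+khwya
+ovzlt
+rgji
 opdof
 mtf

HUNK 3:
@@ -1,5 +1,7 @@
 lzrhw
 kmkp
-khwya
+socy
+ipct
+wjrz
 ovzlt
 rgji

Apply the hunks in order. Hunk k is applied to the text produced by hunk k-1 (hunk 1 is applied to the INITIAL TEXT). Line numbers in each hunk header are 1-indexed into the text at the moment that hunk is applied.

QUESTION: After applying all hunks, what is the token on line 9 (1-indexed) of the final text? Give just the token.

Hunk 1: at line 2 remove [msm,kgq,xybt] add [prfd] -> 5 lines: lzrhw kmkp prfd opdof mtf
Hunk 2: at line 1 remove [prfd] add [khwya,ovzlt,rgji] -> 7 lines: lzrhw kmkp khwya ovzlt rgji opdof mtf
Hunk 3: at line 1 remove [khwya] add [socy,ipct,wjrz] -> 9 lines: lzrhw kmkp socy ipct wjrz ovzlt rgji opdof mtf
Final line 9: mtf

Answer: mtf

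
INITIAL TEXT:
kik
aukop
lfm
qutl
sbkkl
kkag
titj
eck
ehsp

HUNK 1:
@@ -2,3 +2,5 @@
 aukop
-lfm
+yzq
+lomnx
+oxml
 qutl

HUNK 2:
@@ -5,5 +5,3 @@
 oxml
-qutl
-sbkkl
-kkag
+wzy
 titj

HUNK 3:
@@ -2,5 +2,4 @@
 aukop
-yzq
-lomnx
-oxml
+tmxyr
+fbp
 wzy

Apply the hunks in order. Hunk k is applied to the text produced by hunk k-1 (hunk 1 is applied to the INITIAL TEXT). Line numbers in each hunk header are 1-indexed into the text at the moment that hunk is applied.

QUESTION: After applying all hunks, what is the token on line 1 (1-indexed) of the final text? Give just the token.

Hunk 1: at line 2 remove [lfm] add [yzq,lomnx,oxml] -> 11 lines: kik aukop yzq lomnx oxml qutl sbkkl kkag titj eck ehsp
Hunk 2: at line 5 remove [qutl,sbkkl,kkag] add [wzy] -> 9 lines: kik aukop yzq lomnx oxml wzy titj eck ehsp
Hunk 3: at line 2 remove [yzq,lomnx,oxml] add [tmxyr,fbp] -> 8 lines: kik aukop tmxyr fbp wzy titj eck ehsp
Final line 1: kik

Answer: kik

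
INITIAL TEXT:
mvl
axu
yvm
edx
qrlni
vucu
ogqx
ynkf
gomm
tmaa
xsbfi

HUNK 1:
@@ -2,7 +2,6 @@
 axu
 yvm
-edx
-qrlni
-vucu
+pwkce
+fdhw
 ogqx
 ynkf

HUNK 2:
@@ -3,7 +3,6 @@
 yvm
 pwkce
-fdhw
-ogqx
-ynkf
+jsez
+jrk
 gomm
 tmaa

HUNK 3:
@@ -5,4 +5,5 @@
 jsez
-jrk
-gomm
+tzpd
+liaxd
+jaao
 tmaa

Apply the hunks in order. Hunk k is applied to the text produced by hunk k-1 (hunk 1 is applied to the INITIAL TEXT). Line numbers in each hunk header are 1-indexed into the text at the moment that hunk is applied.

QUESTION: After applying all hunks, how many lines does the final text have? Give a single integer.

Hunk 1: at line 2 remove [edx,qrlni,vucu] add [pwkce,fdhw] -> 10 lines: mvl axu yvm pwkce fdhw ogqx ynkf gomm tmaa xsbfi
Hunk 2: at line 3 remove [fdhw,ogqx,ynkf] add [jsez,jrk] -> 9 lines: mvl axu yvm pwkce jsez jrk gomm tmaa xsbfi
Hunk 3: at line 5 remove [jrk,gomm] add [tzpd,liaxd,jaao] -> 10 lines: mvl axu yvm pwkce jsez tzpd liaxd jaao tmaa xsbfi
Final line count: 10

Answer: 10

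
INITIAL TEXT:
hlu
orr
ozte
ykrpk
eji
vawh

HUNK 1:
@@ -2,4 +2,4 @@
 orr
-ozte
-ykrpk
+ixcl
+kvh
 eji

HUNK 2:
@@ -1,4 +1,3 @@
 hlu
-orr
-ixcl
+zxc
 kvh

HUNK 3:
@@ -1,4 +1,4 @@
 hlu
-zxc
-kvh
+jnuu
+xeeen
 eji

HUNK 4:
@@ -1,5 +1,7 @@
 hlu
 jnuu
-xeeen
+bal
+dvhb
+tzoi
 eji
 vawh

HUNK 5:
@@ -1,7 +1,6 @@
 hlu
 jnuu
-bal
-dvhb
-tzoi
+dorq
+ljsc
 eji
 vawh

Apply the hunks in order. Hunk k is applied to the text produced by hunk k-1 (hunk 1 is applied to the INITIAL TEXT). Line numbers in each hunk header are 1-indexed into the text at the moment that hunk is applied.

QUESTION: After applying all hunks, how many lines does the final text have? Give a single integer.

Answer: 6

Derivation:
Hunk 1: at line 2 remove [ozte,ykrpk] add [ixcl,kvh] -> 6 lines: hlu orr ixcl kvh eji vawh
Hunk 2: at line 1 remove [orr,ixcl] add [zxc] -> 5 lines: hlu zxc kvh eji vawh
Hunk 3: at line 1 remove [zxc,kvh] add [jnuu,xeeen] -> 5 lines: hlu jnuu xeeen eji vawh
Hunk 4: at line 1 remove [xeeen] add [bal,dvhb,tzoi] -> 7 lines: hlu jnuu bal dvhb tzoi eji vawh
Hunk 5: at line 1 remove [bal,dvhb,tzoi] add [dorq,ljsc] -> 6 lines: hlu jnuu dorq ljsc eji vawh
Final line count: 6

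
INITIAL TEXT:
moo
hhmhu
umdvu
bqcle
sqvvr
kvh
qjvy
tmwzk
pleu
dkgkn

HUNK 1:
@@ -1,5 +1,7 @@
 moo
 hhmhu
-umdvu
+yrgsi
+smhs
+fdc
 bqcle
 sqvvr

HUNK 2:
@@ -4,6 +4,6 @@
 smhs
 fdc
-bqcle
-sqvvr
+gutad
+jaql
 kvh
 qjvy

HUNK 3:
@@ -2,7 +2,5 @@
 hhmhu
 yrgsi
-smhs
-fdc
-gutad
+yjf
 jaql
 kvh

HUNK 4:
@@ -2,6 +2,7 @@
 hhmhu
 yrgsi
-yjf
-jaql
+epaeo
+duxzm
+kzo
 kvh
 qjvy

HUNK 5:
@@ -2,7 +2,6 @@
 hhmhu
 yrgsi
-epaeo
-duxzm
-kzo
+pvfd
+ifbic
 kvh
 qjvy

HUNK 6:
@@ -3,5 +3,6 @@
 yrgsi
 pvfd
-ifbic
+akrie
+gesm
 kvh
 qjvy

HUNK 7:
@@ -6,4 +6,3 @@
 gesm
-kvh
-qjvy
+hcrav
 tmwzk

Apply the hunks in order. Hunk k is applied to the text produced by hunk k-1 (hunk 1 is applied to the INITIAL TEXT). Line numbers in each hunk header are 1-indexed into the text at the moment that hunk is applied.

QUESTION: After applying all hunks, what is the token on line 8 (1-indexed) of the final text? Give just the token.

Hunk 1: at line 1 remove [umdvu] add [yrgsi,smhs,fdc] -> 12 lines: moo hhmhu yrgsi smhs fdc bqcle sqvvr kvh qjvy tmwzk pleu dkgkn
Hunk 2: at line 4 remove [bqcle,sqvvr] add [gutad,jaql] -> 12 lines: moo hhmhu yrgsi smhs fdc gutad jaql kvh qjvy tmwzk pleu dkgkn
Hunk 3: at line 2 remove [smhs,fdc,gutad] add [yjf] -> 10 lines: moo hhmhu yrgsi yjf jaql kvh qjvy tmwzk pleu dkgkn
Hunk 4: at line 2 remove [yjf,jaql] add [epaeo,duxzm,kzo] -> 11 lines: moo hhmhu yrgsi epaeo duxzm kzo kvh qjvy tmwzk pleu dkgkn
Hunk 5: at line 2 remove [epaeo,duxzm,kzo] add [pvfd,ifbic] -> 10 lines: moo hhmhu yrgsi pvfd ifbic kvh qjvy tmwzk pleu dkgkn
Hunk 6: at line 3 remove [ifbic] add [akrie,gesm] -> 11 lines: moo hhmhu yrgsi pvfd akrie gesm kvh qjvy tmwzk pleu dkgkn
Hunk 7: at line 6 remove [kvh,qjvy] add [hcrav] -> 10 lines: moo hhmhu yrgsi pvfd akrie gesm hcrav tmwzk pleu dkgkn
Final line 8: tmwzk

Answer: tmwzk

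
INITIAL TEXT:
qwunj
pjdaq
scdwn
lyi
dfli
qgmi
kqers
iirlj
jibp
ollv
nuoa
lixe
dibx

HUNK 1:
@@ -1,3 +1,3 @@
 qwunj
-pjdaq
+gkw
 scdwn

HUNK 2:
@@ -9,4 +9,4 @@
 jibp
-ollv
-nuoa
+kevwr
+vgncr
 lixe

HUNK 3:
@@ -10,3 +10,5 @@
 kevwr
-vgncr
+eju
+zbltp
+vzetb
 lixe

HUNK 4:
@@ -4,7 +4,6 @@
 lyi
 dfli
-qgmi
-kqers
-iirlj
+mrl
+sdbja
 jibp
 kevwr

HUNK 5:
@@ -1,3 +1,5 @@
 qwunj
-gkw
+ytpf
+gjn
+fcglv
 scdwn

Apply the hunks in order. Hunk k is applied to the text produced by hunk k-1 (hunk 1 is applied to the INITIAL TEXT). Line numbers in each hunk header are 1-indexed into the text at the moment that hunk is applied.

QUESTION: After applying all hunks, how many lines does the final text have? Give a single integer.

Answer: 16

Derivation:
Hunk 1: at line 1 remove [pjdaq] add [gkw] -> 13 lines: qwunj gkw scdwn lyi dfli qgmi kqers iirlj jibp ollv nuoa lixe dibx
Hunk 2: at line 9 remove [ollv,nuoa] add [kevwr,vgncr] -> 13 lines: qwunj gkw scdwn lyi dfli qgmi kqers iirlj jibp kevwr vgncr lixe dibx
Hunk 3: at line 10 remove [vgncr] add [eju,zbltp,vzetb] -> 15 lines: qwunj gkw scdwn lyi dfli qgmi kqers iirlj jibp kevwr eju zbltp vzetb lixe dibx
Hunk 4: at line 4 remove [qgmi,kqers,iirlj] add [mrl,sdbja] -> 14 lines: qwunj gkw scdwn lyi dfli mrl sdbja jibp kevwr eju zbltp vzetb lixe dibx
Hunk 5: at line 1 remove [gkw] add [ytpf,gjn,fcglv] -> 16 lines: qwunj ytpf gjn fcglv scdwn lyi dfli mrl sdbja jibp kevwr eju zbltp vzetb lixe dibx
Final line count: 16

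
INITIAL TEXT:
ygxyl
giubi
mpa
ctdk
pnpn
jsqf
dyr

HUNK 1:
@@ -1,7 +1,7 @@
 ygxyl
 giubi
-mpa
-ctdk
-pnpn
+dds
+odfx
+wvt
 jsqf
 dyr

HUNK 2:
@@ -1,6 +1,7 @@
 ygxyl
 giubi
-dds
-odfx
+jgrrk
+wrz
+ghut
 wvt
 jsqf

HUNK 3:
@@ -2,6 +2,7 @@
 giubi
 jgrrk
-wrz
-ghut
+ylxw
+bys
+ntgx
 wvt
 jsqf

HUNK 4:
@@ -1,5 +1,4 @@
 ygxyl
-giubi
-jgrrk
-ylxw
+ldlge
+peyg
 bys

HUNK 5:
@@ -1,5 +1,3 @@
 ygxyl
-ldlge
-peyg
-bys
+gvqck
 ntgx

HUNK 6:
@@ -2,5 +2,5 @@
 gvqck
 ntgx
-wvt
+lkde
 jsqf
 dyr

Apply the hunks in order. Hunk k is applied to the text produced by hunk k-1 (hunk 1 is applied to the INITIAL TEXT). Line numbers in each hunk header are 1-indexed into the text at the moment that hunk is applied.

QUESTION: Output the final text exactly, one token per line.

Hunk 1: at line 1 remove [mpa,ctdk,pnpn] add [dds,odfx,wvt] -> 7 lines: ygxyl giubi dds odfx wvt jsqf dyr
Hunk 2: at line 1 remove [dds,odfx] add [jgrrk,wrz,ghut] -> 8 lines: ygxyl giubi jgrrk wrz ghut wvt jsqf dyr
Hunk 3: at line 2 remove [wrz,ghut] add [ylxw,bys,ntgx] -> 9 lines: ygxyl giubi jgrrk ylxw bys ntgx wvt jsqf dyr
Hunk 4: at line 1 remove [giubi,jgrrk,ylxw] add [ldlge,peyg] -> 8 lines: ygxyl ldlge peyg bys ntgx wvt jsqf dyr
Hunk 5: at line 1 remove [ldlge,peyg,bys] add [gvqck] -> 6 lines: ygxyl gvqck ntgx wvt jsqf dyr
Hunk 6: at line 2 remove [wvt] add [lkde] -> 6 lines: ygxyl gvqck ntgx lkde jsqf dyr

Answer: ygxyl
gvqck
ntgx
lkde
jsqf
dyr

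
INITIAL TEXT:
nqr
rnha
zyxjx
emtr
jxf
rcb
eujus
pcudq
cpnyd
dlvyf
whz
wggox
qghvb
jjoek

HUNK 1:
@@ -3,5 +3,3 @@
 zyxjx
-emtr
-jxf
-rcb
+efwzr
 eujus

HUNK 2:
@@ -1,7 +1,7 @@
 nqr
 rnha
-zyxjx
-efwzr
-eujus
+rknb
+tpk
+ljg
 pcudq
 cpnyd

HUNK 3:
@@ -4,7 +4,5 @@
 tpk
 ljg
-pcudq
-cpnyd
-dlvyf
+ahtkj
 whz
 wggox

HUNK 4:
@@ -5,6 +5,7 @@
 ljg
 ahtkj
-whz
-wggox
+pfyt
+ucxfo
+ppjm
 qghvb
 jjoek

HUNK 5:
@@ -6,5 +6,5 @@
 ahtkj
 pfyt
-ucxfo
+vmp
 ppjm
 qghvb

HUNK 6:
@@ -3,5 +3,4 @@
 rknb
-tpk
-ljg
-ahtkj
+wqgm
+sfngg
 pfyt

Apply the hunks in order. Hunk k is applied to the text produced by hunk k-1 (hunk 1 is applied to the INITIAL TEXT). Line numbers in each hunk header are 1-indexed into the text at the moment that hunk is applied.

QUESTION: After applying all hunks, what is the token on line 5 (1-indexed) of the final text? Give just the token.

Answer: sfngg

Derivation:
Hunk 1: at line 3 remove [emtr,jxf,rcb] add [efwzr] -> 12 lines: nqr rnha zyxjx efwzr eujus pcudq cpnyd dlvyf whz wggox qghvb jjoek
Hunk 2: at line 1 remove [zyxjx,efwzr,eujus] add [rknb,tpk,ljg] -> 12 lines: nqr rnha rknb tpk ljg pcudq cpnyd dlvyf whz wggox qghvb jjoek
Hunk 3: at line 4 remove [pcudq,cpnyd,dlvyf] add [ahtkj] -> 10 lines: nqr rnha rknb tpk ljg ahtkj whz wggox qghvb jjoek
Hunk 4: at line 5 remove [whz,wggox] add [pfyt,ucxfo,ppjm] -> 11 lines: nqr rnha rknb tpk ljg ahtkj pfyt ucxfo ppjm qghvb jjoek
Hunk 5: at line 6 remove [ucxfo] add [vmp] -> 11 lines: nqr rnha rknb tpk ljg ahtkj pfyt vmp ppjm qghvb jjoek
Hunk 6: at line 3 remove [tpk,ljg,ahtkj] add [wqgm,sfngg] -> 10 lines: nqr rnha rknb wqgm sfngg pfyt vmp ppjm qghvb jjoek
Final line 5: sfngg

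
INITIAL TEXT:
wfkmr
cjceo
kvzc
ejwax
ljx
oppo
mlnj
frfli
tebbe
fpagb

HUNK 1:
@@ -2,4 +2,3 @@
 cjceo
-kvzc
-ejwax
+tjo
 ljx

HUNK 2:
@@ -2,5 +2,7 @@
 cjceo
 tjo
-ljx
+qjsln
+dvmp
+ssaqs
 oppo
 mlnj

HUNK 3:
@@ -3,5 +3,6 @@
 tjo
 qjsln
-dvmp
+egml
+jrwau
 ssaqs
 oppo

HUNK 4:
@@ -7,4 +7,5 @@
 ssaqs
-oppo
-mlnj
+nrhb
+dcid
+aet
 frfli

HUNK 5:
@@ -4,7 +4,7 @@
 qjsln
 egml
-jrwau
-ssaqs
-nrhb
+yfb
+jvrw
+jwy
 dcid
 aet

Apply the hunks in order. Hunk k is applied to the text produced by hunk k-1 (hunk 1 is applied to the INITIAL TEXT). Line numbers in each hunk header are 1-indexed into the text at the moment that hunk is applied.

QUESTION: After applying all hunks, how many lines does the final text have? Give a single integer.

Hunk 1: at line 2 remove [kvzc,ejwax] add [tjo] -> 9 lines: wfkmr cjceo tjo ljx oppo mlnj frfli tebbe fpagb
Hunk 2: at line 2 remove [ljx] add [qjsln,dvmp,ssaqs] -> 11 lines: wfkmr cjceo tjo qjsln dvmp ssaqs oppo mlnj frfli tebbe fpagb
Hunk 3: at line 3 remove [dvmp] add [egml,jrwau] -> 12 lines: wfkmr cjceo tjo qjsln egml jrwau ssaqs oppo mlnj frfli tebbe fpagb
Hunk 4: at line 7 remove [oppo,mlnj] add [nrhb,dcid,aet] -> 13 lines: wfkmr cjceo tjo qjsln egml jrwau ssaqs nrhb dcid aet frfli tebbe fpagb
Hunk 5: at line 4 remove [jrwau,ssaqs,nrhb] add [yfb,jvrw,jwy] -> 13 lines: wfkmr cjceo tjo qjsln egml yfb jvrw jwy dcid aet frfli tebbe fpagb
Final line count: 13

Answer: 13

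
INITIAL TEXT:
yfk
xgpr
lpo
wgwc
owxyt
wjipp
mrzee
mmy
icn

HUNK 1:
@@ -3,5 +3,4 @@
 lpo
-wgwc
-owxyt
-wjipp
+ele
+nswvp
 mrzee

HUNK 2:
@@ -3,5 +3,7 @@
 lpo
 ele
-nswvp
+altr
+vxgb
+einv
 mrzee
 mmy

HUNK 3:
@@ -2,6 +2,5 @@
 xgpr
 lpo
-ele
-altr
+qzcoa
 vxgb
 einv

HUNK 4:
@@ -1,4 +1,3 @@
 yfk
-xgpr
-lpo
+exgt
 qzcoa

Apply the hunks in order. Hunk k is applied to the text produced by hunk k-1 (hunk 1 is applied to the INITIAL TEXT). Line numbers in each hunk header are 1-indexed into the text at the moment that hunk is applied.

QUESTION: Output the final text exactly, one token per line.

Hunk 1: at line 3 remove [wgwc,owxyt,wjipp] add [ele,nswvp] -> 8 lines: yfk xgpr lpo ele nswvp mrzee mmy icn
Hunk 2: at line 3 remove [nswvp] add [altr,vxgb,einv] -> 10 lines: yfk xgpr lpo ele altr vxgb einv mrzee mmy icn
Hunk 3: at line 2 remove [ele,altr] add [qzcoa] -> 9 lines: yfk xgpr lpo qzcoa vxgb einv mrzee mmy icn
Hunk 4: at line 1 remove [xgpr,lpo] add [exgt] -> 8 lines: yfk exgt qzcoa vxgb einv mrzee mmy icn

Answer: yfk
exgt
qzcoa
vxgb
einv
mrzee
mmy
icn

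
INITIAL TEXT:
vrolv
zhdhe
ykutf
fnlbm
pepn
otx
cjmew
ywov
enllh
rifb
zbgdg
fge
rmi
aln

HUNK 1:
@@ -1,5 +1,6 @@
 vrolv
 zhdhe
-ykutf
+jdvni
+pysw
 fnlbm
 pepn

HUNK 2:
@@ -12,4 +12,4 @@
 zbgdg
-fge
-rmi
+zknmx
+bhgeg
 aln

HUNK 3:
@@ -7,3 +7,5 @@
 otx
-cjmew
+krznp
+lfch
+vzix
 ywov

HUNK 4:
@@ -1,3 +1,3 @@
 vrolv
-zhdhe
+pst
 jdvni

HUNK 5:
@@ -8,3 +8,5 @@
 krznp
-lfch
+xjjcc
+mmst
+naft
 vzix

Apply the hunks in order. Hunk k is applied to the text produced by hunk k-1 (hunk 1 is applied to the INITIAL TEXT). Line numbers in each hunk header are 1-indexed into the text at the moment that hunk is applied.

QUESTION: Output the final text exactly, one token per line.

Answer: vrolv
pst
jdvni
pysw
fnlbm
pepn
otx
krznp
xjjcc
mmst
naft
vzix
ywov
enllh
rifb
zbgdg
zknmx
bhgeg
aln

Derivation:
Hunk 1: at line 1 remove [ykutf] add [jdvni,pysw] -> 15 lines: vrolv zhdhe jdvni pysw fnlbm pepn otx cjmew ywov enllh rifb zbgdg fge rmi aln
Hunk 2: at line 12 remove [fge,rmi] add [zknmx,bhgeg] -> 15 lines: vrolv zhdhe jdvni pysw fnlbm pepn otx cjmew ywov enllh rifb zbgdg zknmx bhgeg aln
Hunk 3: at line 7 remove [cjmew] add [krznp,lfch,vzix] -> 17 lines: vrolv zhdhe jdvni pysw fnlbm pepn otx krznp lfch vzix ywov enllh rifb zbgdg zknmx bhgeg aln
Hunk 4: at line 1 remove [zhdhe] add [pst] -> 17 lines: vrolv pst jdvni pysw fnlbm pepn otx krznp lfch vzix ywov enllh rifb zbgdg zknmx bhgeg aln
Hunk 5: at line 8 remove [lfch] add [xjjcc,mmst,naft] -> 19 lines: vrolv pst jdvni pysw fnlbm pepn otx krznp xjjcc mmst naft vzix ywov enllh rifb zbgdg zknmx bhgeg aln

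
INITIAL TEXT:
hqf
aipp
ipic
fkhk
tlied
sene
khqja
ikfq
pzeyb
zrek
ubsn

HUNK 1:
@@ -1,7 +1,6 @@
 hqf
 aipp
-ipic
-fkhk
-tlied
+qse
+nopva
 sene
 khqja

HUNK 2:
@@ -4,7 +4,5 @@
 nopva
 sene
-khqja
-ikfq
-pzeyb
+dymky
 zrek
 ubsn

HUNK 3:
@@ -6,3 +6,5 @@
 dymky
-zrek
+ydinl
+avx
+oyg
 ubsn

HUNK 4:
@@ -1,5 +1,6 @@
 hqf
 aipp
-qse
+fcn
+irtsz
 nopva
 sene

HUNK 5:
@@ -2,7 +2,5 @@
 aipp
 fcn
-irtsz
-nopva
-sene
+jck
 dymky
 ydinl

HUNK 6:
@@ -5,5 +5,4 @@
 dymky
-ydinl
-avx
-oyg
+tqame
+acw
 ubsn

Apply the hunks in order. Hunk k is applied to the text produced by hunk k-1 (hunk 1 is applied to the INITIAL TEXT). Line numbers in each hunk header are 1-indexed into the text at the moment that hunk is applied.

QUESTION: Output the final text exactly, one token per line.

Answer: hqf
aipp
fcn
jck
dymky
tqame
acw
ubsn

Derivation:
Hunk 1: at line 1 remove [ipic,fkhk,tlied] add [qse,nopva] -> 10 lines: hqf aipp qse nopva sene khqja ikfq pzeyb zrek ubsn
Hunk 2: at line 4 remove [khqja,ikfq,pzeyb] add [dymky] -> 8 lines: hqf aipp qse nopva sene dymky zrek ubsn
Hunk 3: at line 6 remove [zrek] add [ydinl,avx,oyg] -> 10 lines: hqf aipp qse nopva sene dymky ydinl avx oyg ubsn
Hunk 4: at line 1 remove [qse] add [fcn,irtsz] -> 11 lines: hqf aipp fcn irtsz nopva sene dymky ydinl avx oyg ubsn
Hunk 5: at line 2 remove [irtsz,nopva,sene] add [jck] -> 9 lines: hqf aipp fcn jck dymky ydinl avx oyg ubsn
Hunk 6: at line 5 remove [ydinl,avx,oyg] add [tqame,acw] -> 8 lines: hqf aipp fcn jck dymky tqame acw ubsn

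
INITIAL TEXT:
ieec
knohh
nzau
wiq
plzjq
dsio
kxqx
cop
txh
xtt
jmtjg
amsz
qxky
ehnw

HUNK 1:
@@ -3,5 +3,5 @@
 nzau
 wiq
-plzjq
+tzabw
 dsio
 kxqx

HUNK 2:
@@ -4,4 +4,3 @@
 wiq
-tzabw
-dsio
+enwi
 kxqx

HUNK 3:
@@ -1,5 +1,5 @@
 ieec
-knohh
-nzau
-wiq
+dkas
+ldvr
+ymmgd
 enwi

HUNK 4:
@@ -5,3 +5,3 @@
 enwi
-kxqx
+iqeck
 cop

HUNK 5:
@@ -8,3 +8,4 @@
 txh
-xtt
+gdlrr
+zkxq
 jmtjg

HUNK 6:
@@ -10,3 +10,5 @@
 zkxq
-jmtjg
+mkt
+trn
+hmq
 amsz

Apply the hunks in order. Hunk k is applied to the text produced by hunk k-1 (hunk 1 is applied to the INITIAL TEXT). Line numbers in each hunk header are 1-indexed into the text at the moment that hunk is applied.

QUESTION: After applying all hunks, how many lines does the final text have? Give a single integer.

Answer: 16

Derivation:
Hunk 1: at line 3 remove [plzjq] add [tzabw] -> 14 lines: ieec knohh nzau wiq tzabw dsio kxqx cop txh xtt jmtjg amsz qxky ehnw
Hunk 2: at line 4 remove [tzabw,dsio] add [enwi] -> 13 lines: ieec knohh nzau wiq enwi kxqx cop txh xtt jmtjg amsz qxky ehnw
Hunk 3: at line 1 remove [knohh,nzau,wiq] add [dkas,ldvr,ymmgd] -> 13 lines: ieec dkas ldvr ymmgd enwi kxqx cop txh xtt jmtjg amsz qxky ehnw
Hunk 4: at line 5 remove [kxqx] add [iqeck] -> 13 lines: ieec dkas ldvr ymmgd enwi iqeck cop txh xtt jmtjg amsz qxky ehnw
Hunk 5: at line 8 remove [xtt] add [gdlrr,zkxq] -> 14 lines: ieec dkas ldvr ymmgd enwi iqeck cop txh gdlrr zkxq jmtjg amsz qxky ehnw
Hunk 6: at line 10 remove [jmtjg] add [mkt,trn,hmq] -> 16 lines: ieec dkas ldvr ymmgd enwi iqeck cop txh gdlrr zkxq mkt trn hmq amsz qxky ehnw
Final line count: 16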